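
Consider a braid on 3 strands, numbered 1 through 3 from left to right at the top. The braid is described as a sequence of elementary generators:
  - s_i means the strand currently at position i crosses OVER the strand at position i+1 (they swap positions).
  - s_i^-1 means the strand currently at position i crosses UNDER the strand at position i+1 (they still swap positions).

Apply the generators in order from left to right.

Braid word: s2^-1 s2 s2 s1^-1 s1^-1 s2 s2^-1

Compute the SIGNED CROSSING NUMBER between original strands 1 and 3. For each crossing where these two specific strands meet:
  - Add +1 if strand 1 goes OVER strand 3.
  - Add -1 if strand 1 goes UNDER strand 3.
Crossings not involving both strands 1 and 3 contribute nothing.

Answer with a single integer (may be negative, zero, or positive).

Gen 1: crossing 2x3. Both 1&3? no. Sum: 0
Gen 2: crossing 3x2. Both 1&3? no. Sum: 0
Gen 3: crossing 2x3. Both 1&3? no. Sum: 0
Gen 4: 1 under 3. Both 1&3? yes. Contrib: -1. Sum: -1
Gen 5: 3 under 1. Both 1&3? yes. Contrib: +1. Sum: 0
Gen 6: crossing 3x2. Both 1&3? no. Sum: 0
Gen 7: crossing 2x3. Both 1&3? no. Sum: 0

Answer: 0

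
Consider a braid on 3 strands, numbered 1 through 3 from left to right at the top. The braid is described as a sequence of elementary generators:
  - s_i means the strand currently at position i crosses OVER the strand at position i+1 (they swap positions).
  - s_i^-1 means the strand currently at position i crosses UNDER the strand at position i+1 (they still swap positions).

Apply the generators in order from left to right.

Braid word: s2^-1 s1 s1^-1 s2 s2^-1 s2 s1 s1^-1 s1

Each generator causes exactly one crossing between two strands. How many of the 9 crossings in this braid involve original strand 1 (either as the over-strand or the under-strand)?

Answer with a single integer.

Gen 1: crossing 2x3. Involves strand 1? no. Count so far: 0
Gen 2: crossing 1x3. Involves strand 1? yes. Count so far: 1
Gen 3: crossing 3x1. Involves strand 1? yes. Count so far: 2
Gen 4: crossing 3x2. Involves strand 1? no. Count so far: 2
Gen 5: crossing 2x3. Involves strand 1? no. Count so far: 2
Gen 6: crossing 3x2. Involves strand 1? no. Count so far: 2
Gen 7: crossing 1x2. Involves strand 1? yes. Count so far: 3
Gen 8: crossing 2x1. Involves strand 1? yes. Count so far: 4
Gen 9: crossing 1x2. Involves strand 1? yes. Count so far: 5

Answer: 5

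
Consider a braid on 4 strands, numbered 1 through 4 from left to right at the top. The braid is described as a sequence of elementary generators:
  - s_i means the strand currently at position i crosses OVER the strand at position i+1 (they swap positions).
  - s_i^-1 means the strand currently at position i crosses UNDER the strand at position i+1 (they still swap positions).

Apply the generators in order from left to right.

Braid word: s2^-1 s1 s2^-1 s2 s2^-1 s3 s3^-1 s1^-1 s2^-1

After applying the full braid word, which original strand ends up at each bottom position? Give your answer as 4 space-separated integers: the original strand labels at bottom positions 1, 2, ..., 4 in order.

Answer: 2 1 3 4

Derivation:
Gen 1 (s2^-1): strand 2 crosses under strand 3. Perm now: [1 3 2 4]
Gen 2 (s1): strand 1 crosses over strand 3. Perm now: [3 1 2 4]
Gen 3 (s2^-1): strand 1 crosses under strand 2. Perm now: [3 2 1 4]
Gen 4 (s2): strand 2 crosses over strand 1. Perm now: [3 1 2 4]
Gen 5 (s2^-1): strand 1 crosses under strand 2. Perm now: [3 2 1 4]
Gen 6 (s3): strand 1 crosses over strand 4. Perm now: [3 2 4 1]
Gen 7 (s3^-1): strand 4 crosses under strand 1. Perm now: [3 2 1 4]
Gen 8 (s1^-1): strand 3 crosses under strand 2. Perm now: [2 3 1 4]
Gen 9 (s2^-1): strand 3 crosses under strand 1. Perm now: [2 1 3 4]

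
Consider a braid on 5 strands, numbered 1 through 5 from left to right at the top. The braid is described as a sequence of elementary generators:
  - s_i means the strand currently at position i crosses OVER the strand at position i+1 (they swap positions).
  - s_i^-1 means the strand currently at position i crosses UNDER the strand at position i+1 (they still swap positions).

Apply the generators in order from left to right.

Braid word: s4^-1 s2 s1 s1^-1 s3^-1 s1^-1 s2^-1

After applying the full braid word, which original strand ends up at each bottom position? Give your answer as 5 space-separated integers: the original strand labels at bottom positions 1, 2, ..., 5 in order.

Gen 1 (s4^-1): strand 4 crosses under strand 5. Perm now: [1 2 3 5 4]
Gen 2 (s2): strand 2 crosses over strand 3. Perm now: [1 3 2 5 4]
Gen 3 (s1): strand 1 crosses over strand 3. Perm now: [3 1 2 5 4]
Gen 4 (s1^-1): strand 3 crosses under strand 1. Perm now: [1 3 2 5 4]
Gen 5 (s3^-1): strand 2 crosses under strand 5. Perm now: [1 3 5 2 4]
Gen 6 (s1^-1): strand 1 crosses under strand 3. Perm now: [3 1 5 2 4]
Gen 7 (s2^-1): strand 1 crosses under strand 5. Perm now: [3 5 1 2 4]

Answer: 3 5 1 2 4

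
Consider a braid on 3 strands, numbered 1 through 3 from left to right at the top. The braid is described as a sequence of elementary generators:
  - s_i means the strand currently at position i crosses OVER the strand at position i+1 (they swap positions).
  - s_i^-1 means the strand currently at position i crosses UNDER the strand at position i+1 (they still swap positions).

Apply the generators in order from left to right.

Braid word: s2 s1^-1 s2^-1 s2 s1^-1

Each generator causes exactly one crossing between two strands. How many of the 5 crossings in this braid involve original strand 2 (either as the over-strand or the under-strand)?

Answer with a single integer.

Gen 1: crossing 2x3. Involves strand 2? yes. Count so far: 1
Gen 2: crossing 1x3. Involves strand 2? no. Count so far: 1
Gen 3: crossing 1x2. Involves strand 2? yes. Count so far: 2
Gen 4: crossing 2x1. Involves strand 2? yes. Count so far: 3
Gen 5: crossing 3x1. Involves strand 2? no. Count so far: 3

Answer: 3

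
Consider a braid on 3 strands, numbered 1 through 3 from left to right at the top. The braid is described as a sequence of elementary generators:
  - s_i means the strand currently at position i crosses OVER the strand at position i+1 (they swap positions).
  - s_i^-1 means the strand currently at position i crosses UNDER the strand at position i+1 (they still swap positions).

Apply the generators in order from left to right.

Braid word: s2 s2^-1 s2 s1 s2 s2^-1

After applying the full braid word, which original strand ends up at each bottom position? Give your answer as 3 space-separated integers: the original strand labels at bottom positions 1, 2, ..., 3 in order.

Answer: 3 1 2

Derivation:
Gen 1 (s2): strand 2 crosses over strand 3. Perm now: [1 3 2]
Gen 2 (s2^-1): strand 3 crosses under strand 2. Perm now: [1 2 3]
Gen 3 (s2): strand 2 crosses over strand 3. Perm now: [1 3 2]
Gen 4 (s1): strand 1 crosses over strand 3. Perm now: [3 1 2]
Gen 5 (s2): strand 1 crosses over strand 2. Perm now: [3 2 1]
Gen 6 (s2^-1): strand 2 crosses under strand 1. Perm now: [3 1 2]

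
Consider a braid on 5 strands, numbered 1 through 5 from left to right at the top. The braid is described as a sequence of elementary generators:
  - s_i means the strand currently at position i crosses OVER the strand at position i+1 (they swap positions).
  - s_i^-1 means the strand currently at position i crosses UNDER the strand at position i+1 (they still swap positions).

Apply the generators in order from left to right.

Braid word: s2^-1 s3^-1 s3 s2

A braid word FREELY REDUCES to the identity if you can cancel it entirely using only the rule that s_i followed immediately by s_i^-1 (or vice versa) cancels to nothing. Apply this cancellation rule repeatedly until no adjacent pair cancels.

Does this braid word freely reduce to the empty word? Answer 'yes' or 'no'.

Answer: yes

Derivation:
Gen 1 (s2^-1): push. Stack: [s2^-1]
Gen 2 (s3^-1): push. Stack: [s2^-1 s3^-1]
Gen 3 (s3): cancels prior s3^-1. Stack: [s2^-1]
Gen 4 (s2): cancels prior s2^-1. Stack: []
Reduced word: (empty)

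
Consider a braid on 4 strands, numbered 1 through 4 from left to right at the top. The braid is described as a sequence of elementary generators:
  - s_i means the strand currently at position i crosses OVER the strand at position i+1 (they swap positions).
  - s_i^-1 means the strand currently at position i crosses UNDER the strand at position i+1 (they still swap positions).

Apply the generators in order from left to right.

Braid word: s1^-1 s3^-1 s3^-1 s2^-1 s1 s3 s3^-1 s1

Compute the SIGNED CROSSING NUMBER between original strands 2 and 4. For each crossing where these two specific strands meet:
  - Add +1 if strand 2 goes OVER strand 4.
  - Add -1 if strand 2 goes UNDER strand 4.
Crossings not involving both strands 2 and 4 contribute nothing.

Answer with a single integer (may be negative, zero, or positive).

Answer: 0

Derivation:
Gen 1: crossing 1x2. Both 2&4? no. Sum: 0
Gen 2: crossing 3x4. Both 2&4? no. Sum: 0
Gen 3: crossing 4x3. Both 2&4? no. Sum: 0
Gen 4: crossing 1x3. Both 2&4? no. Sum: 0
Gen 5: crossing 2x3. Both 2&4? no. Sum: 0
Gen 6: crossing 1x4. Both 2&4? no. Sum: 0
Gen 7: crossing 4x1. Both 2&4? no. Sum: 0
Gen 8: crossing 3x2. Both 2&4? no. Sum: 0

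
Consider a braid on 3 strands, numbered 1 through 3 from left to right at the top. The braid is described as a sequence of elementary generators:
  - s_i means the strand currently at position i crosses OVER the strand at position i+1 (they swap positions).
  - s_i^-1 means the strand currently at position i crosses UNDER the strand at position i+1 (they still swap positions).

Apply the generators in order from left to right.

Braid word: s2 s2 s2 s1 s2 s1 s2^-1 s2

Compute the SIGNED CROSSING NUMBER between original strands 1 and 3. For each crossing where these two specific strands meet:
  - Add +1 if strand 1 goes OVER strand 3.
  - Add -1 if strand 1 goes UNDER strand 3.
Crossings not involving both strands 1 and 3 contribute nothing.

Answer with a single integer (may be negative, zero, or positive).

Answer: 3

Derivation:
Gen 1: crossing 2x3. Both 1&3? no. Sum: 0
Gen 2: crossing 3x2. Both 1&3? no. Sum: 0
Gen 3: crossing 2x3. Both 1&3? no. Sum: 0
Gen 4: 1 over 3. Both 1&3? yes. Contrib: +1. Sum: 1
Gen 5: crossing 1x2. Both 1&3? no. Sum: 1
Gen 6: crossing 3x2. Both 1&3? no. Sum: 1
Gen 7: 3 under 1. Both 1&3? yes. Contrib: +1. Sum: 2
Gen 8: 1 over 3. Both 1&3? yes. Contrib: +1. Sum: 3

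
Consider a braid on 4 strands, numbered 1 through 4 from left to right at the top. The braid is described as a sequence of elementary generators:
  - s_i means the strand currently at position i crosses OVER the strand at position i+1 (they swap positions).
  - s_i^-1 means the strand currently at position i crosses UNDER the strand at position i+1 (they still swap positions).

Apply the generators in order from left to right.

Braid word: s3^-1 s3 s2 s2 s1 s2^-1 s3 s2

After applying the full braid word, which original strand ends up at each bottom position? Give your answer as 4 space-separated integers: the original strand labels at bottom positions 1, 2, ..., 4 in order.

Gen 1 (s3^-1): strand 3 crosses under strand 4. Perm now: [1 2 4 3]
Gen 2 (s3): strand 4 crosses over strand 3. Perm now: [1 2 3 4]
Gen 3 (s2): strand 2 crosses over strand 3. Perm now: [1 3 2 4]
Gen 4 (s2): strand 3 crosses over strand 2. Perm now: [1 2 3 4]
Gen 5 (s1): strand 1 crosses over strand 2. Perm now: [2 1 3 4]
Gen 6 (s2^-1): strand 1 crosses under strand 3. Perm now: [2 3 1 4]
Gen 7 (s3): strand 1 crosses over strand 4. Perm now: [2 3 4 1]
Gen 8 (s2): strand 3 crosses over strand 4. Perm now: [2 4 3 1]

Answer: 2 4 3 1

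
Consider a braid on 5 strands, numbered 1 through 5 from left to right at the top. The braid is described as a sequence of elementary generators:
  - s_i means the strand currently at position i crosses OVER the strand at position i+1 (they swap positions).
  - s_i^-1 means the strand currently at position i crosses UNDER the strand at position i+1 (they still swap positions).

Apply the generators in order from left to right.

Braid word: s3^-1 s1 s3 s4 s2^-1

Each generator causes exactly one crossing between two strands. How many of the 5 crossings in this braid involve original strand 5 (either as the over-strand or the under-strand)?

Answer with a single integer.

Answer: 1

Derivation:
Gen 1: crossing 3x4. Involves strand 5? no. Count so far: 0
Gen 2: crossing 1x2. Involves strand 5? no. Count so far: 0
Gen 3: crossing 4x3. Involves strand 5? no. Count so far: 0
Gen 4: crossing 4x5. Involves strand 5? yes. Count so far: 1
Gen 5: crossing 1x3. Involves strand 5? no. Count so far: 1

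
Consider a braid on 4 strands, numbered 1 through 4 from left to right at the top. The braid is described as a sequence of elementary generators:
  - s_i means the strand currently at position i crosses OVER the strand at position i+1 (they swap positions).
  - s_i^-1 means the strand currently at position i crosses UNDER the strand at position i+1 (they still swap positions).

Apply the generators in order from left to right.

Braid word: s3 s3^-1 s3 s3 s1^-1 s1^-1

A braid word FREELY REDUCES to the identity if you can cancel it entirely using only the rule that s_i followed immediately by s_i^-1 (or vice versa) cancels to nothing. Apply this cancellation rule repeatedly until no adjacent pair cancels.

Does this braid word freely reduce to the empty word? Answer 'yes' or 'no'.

Gen 1 (s3): push. Stack: [s3]
Gen 2 (s3^-1): cancels prior s3. Stack: []
Gen 3 (s3): push. Stack: [s3]
Gen 4 (s3): push. Stack: [s3 s3]
Gen 5 (s1^-1): push. Stack: [s3 s3 s1^-1]
Gen 6 (s1^-1): push. Stack: [s3 s3 s1^-1 s1^-1]
Reduced word: s3 s3 s1^-1 s1^-1

Answer: no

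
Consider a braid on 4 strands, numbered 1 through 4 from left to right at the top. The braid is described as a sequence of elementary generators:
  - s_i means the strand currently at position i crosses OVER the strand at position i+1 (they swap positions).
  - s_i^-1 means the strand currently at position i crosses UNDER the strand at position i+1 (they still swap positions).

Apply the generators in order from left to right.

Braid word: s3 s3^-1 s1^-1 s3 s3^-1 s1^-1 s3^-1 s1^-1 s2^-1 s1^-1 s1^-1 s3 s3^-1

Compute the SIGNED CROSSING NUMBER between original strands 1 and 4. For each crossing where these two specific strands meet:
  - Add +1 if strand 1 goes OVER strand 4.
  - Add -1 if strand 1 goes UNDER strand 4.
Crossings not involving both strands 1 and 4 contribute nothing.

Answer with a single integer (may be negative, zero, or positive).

Answer: -1

Derivation:
Gen 1: crossing 3x4. Both 1&4? no. Sum: 0
Gen 2: crossing 4x3. Both 1&4? no. Sum: 0
Gen 3: crossing 1x2. Both 1&4? no. Sum: 0
Gen 4: crossing 3x4. Both 1&4? no. Sum: 0
Gen 5: crossing 4x3. Both 1&4? no. Sum: 0
Gen 6: crossing 2x1. Both 1&4? no. Sum: 0
Gen 7: crossing 3x4. Both 1&4? no. Sum: 0
Gen 8: crossing 1x2. Both 1&4? no. Sum: 0
Gen 9: 1 under 4. Both 1&4? yes. Contrib: -1. Sum: -1
Gen 10: crossing 2x4. Both 1&4? no. Sum: -1
Gen 11: crossing 4x2. Both 1&4? no. Sum: -1
Gen 12: crossing 1x3. Both 1&4? no. Sum: -1
Gen 13: crossing 3x1. Both 1&4? no. Sum: -1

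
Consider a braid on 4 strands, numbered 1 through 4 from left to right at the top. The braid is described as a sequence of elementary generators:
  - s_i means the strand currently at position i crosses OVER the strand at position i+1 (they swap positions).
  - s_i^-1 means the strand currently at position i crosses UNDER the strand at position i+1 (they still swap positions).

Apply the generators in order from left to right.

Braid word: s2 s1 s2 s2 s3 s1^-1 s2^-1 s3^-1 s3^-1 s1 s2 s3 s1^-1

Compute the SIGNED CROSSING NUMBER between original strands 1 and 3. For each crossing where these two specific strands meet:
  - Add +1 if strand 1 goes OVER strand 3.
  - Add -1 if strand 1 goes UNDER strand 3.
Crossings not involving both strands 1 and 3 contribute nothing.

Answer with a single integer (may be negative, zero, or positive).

Gen 1: crossing 2x3. Both 1&3? no. Sum: 0
Gen 2: 1 over 3. Both 1&3? yes. Contrib: +1. Sum: 1
Gen 3: crossing 1x2. Both 1&3? no. Sum: 1
Gen 4: crossing 2x1. Both 1&3? no. Sum: 1
Gen 5: crossing 2x4. Both 1&3? no. Sum: 1
Gen 6: 3 under 1. Both 1&3? yes. Contrib: +1. Sum: 2
Gen 7: crossing 3x4. Both 1&3? no. Sum: 2
Gen 8: crossing 3x2. Both 1&3? no. Sum: 2
Gen 9: crossing 2x3. Both 1&3? no. Sum: 2
Gen 10: crossing 1x4. Both 1&3? no. Sum: 2
Gen 11: 1 over 3. Both 1&3? yes. Contrib: +1. Sum: 3
Gen 12: crossing 1x2. Both 1&3? no. Sum: 3
Gen 13: crossing 4x3. Both 1&3? no. Sum: 3

Answer: 3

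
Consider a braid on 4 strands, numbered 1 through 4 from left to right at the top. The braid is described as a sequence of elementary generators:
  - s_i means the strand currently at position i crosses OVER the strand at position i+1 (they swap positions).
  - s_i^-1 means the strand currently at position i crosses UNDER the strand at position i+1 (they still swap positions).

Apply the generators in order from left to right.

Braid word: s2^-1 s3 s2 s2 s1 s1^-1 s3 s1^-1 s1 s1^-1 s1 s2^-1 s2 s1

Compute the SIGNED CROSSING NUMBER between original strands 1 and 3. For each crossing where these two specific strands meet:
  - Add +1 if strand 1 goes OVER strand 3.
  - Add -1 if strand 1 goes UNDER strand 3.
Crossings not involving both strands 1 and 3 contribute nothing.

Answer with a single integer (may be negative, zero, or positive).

Gen 1: crossing 2x3. Both 1&3? no. Sum: 0
Gen 2: crossing 2x4. Both 1&3? no. Sum: 0
Gen 3: crossing 3x4. Both 1&3? no. Sum: 0
Gen 4: crossing 4x3. Both 1&3? no. Sum: 0
Gen 5: 1 over 3. Both 1&3? yes. Contrib: +1. Sum: 1
Gen 6: 3 under 1. Both 1&3? yes. Contrib: +1. Sum: 2
Gen 7: crossing 4x2. Both 1&3? no. Sum: 2
Gen 8: 1 under 3. Both 1&3? yes. Contrib: -1. Sum: 1
Gen 9: 3 over 1. Both 1&3? yes. Contrib: -1. Sum: 0
Gen 10: 1 under 3. Both 1&3? yes. Contrib: -1. Sum: -1
Gen 11: 3 over 1. Both 1&3? yes. Contrib: -1. Sum: -2
Gen 12: crossing 3x2. Both 1&3? no. Sum: -2
Gen 13: crossing 2x3. Both 1&3? no. Sum: -2
Gen 14: 1 over 3. Both 1&3? yes. Contrib: +1. Sum: -1

Answer: -1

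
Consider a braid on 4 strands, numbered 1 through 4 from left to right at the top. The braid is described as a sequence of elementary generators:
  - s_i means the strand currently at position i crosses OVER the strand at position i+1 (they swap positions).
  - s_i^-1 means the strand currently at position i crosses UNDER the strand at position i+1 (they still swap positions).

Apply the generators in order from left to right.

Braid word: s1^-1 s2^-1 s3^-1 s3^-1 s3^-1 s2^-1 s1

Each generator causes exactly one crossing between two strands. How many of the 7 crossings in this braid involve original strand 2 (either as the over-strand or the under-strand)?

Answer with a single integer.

Answer: 2

Derivation:
Gen 1: crossing 1x2. Involves strand 2? yes. Count so far: 1
Gen 2: crossing 1x3. Involves strand 2? no. Count so far: 1
Gen 3: crossing 1x4. Involves strand 2? no. Count so far: 1
Gen 4: crossing 4x1. Involves strand 2? no. Count so far: 1
Gen 5: crossing 1x4. Involves strand 2? no. Count so far: 1
Gen 6: crossing 3x4. Involves strand 2? no. Count so far: 1
Gen 7: crossing 2x4. Involves strand 2? yes. Count so far: 2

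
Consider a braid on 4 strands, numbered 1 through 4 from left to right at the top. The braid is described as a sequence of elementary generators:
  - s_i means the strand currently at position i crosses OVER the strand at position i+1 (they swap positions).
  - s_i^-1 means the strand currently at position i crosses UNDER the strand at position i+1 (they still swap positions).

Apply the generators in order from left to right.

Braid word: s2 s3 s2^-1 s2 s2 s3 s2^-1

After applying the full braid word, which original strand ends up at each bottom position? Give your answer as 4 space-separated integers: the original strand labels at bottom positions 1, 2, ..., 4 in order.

Answer: 1 2 4 3

Derivation:
Gen 1 (s2): strand 2 crosses over strand 3. Perm now: [1 3 2 4]
Gen 2 (s3): strand 2 crosses over strand 4. Perm now: [1 3 4 2]
Gen 3 (s2^-1): strand 3 crosses under strand 4. Perm now: [1 4 3 2]
Gen 4 (s2): strand 4 crosses over strand 3. Perm now: [1 3 4 2]
Gen 5 (s2): strand 3 crosses over strand 4. Perm now: [1 4 3 2]
Gen 6 (s3): strand 3 crosses over strand 2. Perm now: [1 4 2 3]
Gen 7 (s2^-1): strand 4 crosses under strand 2. Perm now: [1 2 4 3]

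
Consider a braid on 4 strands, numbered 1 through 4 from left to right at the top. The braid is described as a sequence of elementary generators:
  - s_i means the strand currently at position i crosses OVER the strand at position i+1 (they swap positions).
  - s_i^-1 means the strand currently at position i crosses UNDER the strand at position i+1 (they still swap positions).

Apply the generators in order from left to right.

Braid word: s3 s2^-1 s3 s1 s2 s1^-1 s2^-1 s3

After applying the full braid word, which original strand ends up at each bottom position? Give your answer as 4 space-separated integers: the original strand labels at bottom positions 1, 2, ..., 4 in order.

Gen 1 (s3): strand 3 crosses over strand 4. Perm now: [1 2 4 3]
Gen 2 (s2^-1): strand 2 crosses under strand 4. Perm now: [1 4 2 3]
Gen 3 (s3): strand 2 crosses over strand 3. Perm now: [1 4 3 2]
Gen 4 (s1): strand 1 crosses over strand 4. Perm now: [4 1 3 2]
Gen 5 (s2): strand 1 crosses over strand 3. Perm now: [4 3 1 2]
Gen 6 (s1^-1): strand 4 crosses under strand 3. Perm now: [3 4 1 2]
Gen 7 (s2^-1): strand 4 crosses under strand 1. Perm now: [3 1 4 2]
Gen 8 (s3): strand 4 crosses over strand 2. Perm now: [3 1 2 4]

Answer: 3 1 2 4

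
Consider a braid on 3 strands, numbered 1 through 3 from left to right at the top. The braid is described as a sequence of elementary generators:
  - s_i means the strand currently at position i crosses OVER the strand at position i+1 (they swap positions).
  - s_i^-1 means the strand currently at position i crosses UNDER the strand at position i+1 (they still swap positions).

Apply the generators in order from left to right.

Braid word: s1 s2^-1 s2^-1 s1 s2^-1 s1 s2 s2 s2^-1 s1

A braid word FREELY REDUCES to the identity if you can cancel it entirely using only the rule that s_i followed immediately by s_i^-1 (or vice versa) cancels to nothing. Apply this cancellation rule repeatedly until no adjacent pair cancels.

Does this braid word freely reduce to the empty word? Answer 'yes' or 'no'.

Gen 1 (s1): push. Stack: [s1]
Gen 2 (s2^-1): push. Stack: [s1 s2^-1]
Gen 3 (s2^-1): push. Stack: [s1 s2^-1 s2^-1]
Gen 4 (s1): push. Stack: [s1 s2^-1 s2^-1 s1]
Gen 5 (s2^-1): push. Stack: [s1 s2^-1 s2^-1 s1 s2^-1]
Gen 6 (s1): push. Stack: [s1 s2^-1 s2^-1 s1 s2^-1 s1]
Gen 7 (s2): push. Stack: [s1 s2^-1 s2^-1 s1 s2^-1 s1 s2]
Gen 8 (s2): push. Stack: [s1 s2^-1 s2^-1 s1 s2^-1 s1 s2 s2]
Gen 9 (s2^-1): cancels prior s2. Stack: [s1 s2^-1 s2^-1 s1 s2^-1 s1 s2]
Gen 10 (s1): push. Stack: [s1 s2^-1 s2^-1 s1 s2^-1 s1 s2 s1]
Reduced word: s1 s2^-1 s2^-1 s1 s2^-1 s1 s2 s1

Answer: no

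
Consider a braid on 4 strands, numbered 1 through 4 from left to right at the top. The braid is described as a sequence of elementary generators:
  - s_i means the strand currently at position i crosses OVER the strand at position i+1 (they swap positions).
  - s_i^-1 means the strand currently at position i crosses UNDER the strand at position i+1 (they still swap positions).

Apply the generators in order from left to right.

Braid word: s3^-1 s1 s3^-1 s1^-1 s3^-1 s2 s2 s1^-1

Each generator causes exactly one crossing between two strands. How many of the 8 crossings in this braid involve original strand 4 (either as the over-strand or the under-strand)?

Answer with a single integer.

Answer: 5

Derivation:
Gen 1: crossing 3x4. Involves strand 4? yes. Count so far: 1
Gen 2: crossing 1x2. Involves strand 4? no. Count so far: 1
Gen 3: crossing 4x3. Involves strand 4? yes. Count so far: 2
Gen 4: crossing 2x1. Involves strand 4? no. Count so far: 2
Gen 5: crossing 3x4. Involves strand 4? yes. Count so far: 3
Gen 6: crossing 2x4. Involves strand 4? yes. Count so far: 4
Gen 7: crossing 4x2. Involves strand 4? yes. Count so far: 5
Gen 8: crossing 1x2. Involves strand 4? no. Count so far: 5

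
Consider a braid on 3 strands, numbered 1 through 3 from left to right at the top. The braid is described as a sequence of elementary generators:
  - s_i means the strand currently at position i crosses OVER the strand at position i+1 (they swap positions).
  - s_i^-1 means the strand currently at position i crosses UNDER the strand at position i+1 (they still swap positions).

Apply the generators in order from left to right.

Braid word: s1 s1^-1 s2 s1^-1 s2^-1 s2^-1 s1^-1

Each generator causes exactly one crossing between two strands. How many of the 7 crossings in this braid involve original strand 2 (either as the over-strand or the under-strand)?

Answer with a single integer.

Gen 1: crossing 1x2. Involves strand 2? yes. Count so far: 1
Gen 2: crossing 2x1. Involves strand 2? yes. Count so far: 2
Gen 3: crossing 2x3. Involves strand 2? yes. Count so far: 3
Gen 4: crossing 1x3. Involves strand 2? no. Count so far: 3
Gen 5: crossing 1x2. Involves strand 2? yes. Count so far: 4
Gen 6: crossing 2x1. Involves strand 2? yes. Count so far: 5
Gen 7: crossing 3x1. Involves strand 2? no. Count so far: 5

Answer: 5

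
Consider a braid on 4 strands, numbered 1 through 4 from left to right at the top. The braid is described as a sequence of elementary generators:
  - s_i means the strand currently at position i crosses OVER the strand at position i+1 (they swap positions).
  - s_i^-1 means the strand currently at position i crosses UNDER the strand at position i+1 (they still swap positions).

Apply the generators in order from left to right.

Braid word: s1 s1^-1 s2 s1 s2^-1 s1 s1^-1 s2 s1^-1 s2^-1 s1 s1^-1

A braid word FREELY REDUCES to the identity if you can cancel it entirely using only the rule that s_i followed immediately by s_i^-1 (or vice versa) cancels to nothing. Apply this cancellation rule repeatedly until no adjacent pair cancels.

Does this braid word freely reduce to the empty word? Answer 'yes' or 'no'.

Gen 1 (s1): push. Stack: [s1]
Gen 2 (s1^-1): cancels prior s1. Stack: []
Gen 3 (s2): push. Stack: [s2]
Gen 4 (s1): push. Stack: [s2 s1]
Gen 5 (s2^-1): push. Stack: [s2 s1 s2^-1]
Gen 6 (s1): push. Stack: [s2 s1 s2^-1 s1]
Gen 7 (s1^-1): cancels prior s1. Stack: [s2 s1 s2^-1]
Gen 8 (s2): cancels prior s2^-1. Stack: [s2 s1]
Gen 9 (s1^-1): cancels prior s1. Stack: [s2]
Gen 10 (s2^-1): cancels prior s2. Stack: []
Gen 11 (s1): push. Stack: [s1]
Gen 12 (s1^-1): cancels prior s1. Stack: []
Reduced word: (empty)

Answer: yes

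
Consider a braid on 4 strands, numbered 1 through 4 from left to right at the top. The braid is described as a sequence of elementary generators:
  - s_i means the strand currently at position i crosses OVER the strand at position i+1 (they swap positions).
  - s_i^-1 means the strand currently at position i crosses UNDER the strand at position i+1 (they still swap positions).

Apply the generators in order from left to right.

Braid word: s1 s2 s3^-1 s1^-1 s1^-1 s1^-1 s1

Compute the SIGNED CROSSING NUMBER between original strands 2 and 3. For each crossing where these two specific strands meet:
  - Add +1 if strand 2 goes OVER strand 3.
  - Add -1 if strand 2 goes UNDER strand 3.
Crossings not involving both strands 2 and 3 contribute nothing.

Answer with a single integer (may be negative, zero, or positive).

Answer: -2

Derivation:
Gen 1: crossing 1x2. Both 2&3? no. Sum: 0
Gen 2: crossing 1x3. Both 2&3? no. Sum: 0
Gen 3: crossing 1x4. Both 2&3? no. Sum: 0
Gen 4: 2 under 3. Both 2&3? yes. Contrib: -1. Sum: -1
Gen 5: 3 under 2. Both 2&3? yes. Contrib: +1. Sum: 0
Gen 6: 2 under 3. Both 2&3? yes. Contrib: -1. Sum: -1
Gen 7: 3 over 2. Both 2&3? yes. Contrib: -1. Sum: -2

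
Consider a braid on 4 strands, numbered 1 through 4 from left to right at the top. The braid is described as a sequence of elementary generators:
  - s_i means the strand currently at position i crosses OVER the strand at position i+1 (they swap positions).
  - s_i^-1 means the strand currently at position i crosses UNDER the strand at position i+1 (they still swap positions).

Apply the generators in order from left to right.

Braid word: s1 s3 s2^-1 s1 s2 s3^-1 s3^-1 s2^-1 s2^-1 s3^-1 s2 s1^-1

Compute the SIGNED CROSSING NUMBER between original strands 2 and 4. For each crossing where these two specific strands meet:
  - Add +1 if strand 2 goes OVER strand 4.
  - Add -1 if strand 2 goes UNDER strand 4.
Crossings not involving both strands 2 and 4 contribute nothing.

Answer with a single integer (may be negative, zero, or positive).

Answer: 1

Derivation:
Gen 1: crossing 1x2. Both 2&4? no. Sum: 0
Gen 2: crossing 3x4. Both 2&4? no. Sum: 0
Gen 3: crossing 1x4. Both 2&4? no. Sum: 0
Gen 4: 2 over 4. Both 2&4? yes. Contrib: +1. Sum: 1
Gen 5: crossing 2x1. Both 2&4? no. Sum: 1
Gen 6: crossing 2x3. Both 2&4? no. Sum: 1
Gen 7: crossing 3x2. Both 2&4? no. Sum: 1
Gen 8: crossing 1x2. Both 2&4? no. Sum: 1
Gen 9: crossing 2x1. Both 2&4? no. Sum: 1
Gen 10: crossing 2x3. Both 2&4? no. Sum: 1
Gen 11: crossing 1x3. Both 2&4? no. Sum: 1
Gen 12: crossing 4x3. Both 2&4? no. Sum: 1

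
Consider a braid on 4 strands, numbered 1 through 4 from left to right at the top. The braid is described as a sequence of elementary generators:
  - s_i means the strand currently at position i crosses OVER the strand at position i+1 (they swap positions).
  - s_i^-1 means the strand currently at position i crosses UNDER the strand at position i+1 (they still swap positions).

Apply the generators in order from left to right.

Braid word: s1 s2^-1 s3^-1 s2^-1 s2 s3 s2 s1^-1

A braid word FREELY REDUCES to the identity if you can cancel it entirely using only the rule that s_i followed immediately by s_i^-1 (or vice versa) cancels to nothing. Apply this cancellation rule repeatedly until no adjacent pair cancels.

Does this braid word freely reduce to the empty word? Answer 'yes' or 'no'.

Answer: yes

Derivation:
Gen 1 (s1): push. Stack: [s1]
Gen 2 (s2^-1): push. Stack: [s1 s2^-1]
Gen 3 (s3^-1): push. Stack: [s1 s2^-1 s3^-1]
Gen 4 (s2^-1): push. Stack: [s1 s2^-1 s3^-1 s2^-1]
Gen 5 (s2): cancels prior s2^-1. Stack: [s1 s2^-1 s3^-1]
Gen 6 (s3): cancels prior s3^-1. Stack: [s1 s2^-1]
Gen 7 (s2): cancels prior s2^-1. Stack: [s1]
Gen 8 (s1^-1): cancels prior s1. Stack: []
Reduced word: (empty)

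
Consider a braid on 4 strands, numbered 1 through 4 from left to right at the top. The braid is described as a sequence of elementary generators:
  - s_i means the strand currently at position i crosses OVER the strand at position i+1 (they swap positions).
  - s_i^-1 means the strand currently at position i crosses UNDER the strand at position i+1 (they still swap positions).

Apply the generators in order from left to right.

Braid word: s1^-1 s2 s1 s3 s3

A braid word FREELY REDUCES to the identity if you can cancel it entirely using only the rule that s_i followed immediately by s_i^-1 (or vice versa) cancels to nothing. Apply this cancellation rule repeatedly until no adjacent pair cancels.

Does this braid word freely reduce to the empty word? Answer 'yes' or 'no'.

Gen 1 (s1^-1): push. Stack: [s1^-1]
Gen 2 (s2): push. Stack: [s1^-1 s2]
Gen 3 (s1): push. Stack: [s1^-1 s2 s1]
Gen 4 (s3): push. Stack: [s1^-1 s2 s1 s3]
Gen 5 (s3): push. Stack: [s1^-1 s2 s1 s3 s3]
Reduced word: s1^-1 s2 s1 s3 s3

Answer: no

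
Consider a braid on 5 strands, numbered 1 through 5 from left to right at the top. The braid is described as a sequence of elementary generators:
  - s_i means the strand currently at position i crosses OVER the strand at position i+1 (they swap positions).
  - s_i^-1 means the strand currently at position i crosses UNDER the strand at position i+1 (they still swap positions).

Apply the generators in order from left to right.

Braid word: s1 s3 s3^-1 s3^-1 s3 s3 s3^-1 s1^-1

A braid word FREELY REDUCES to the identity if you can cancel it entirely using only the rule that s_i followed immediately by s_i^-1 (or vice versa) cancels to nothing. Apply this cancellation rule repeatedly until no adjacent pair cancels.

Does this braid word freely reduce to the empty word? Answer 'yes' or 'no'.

Gen 1 (s1): push. Stack: [s1]
Gen 2 (s3): push. Stack: [s1 s3]
Gen 3 (s3^-1): cancels prior s3. Stack: [s1]
Gen 4 (s3^-1): push. Stack: [s1 s3^-1]
Gen 5 (s3): cancels prior s3^-1. Stack: [s1]
Gen 6 (s3): push. Stack: [s1 s3]
Gen 7 (s3^-1): cancels prior s3. Stack: [s1]
Gen 8 (s1^-1): cancels prior s1. Stack: []
Reduced word: (empty)

Answer: yes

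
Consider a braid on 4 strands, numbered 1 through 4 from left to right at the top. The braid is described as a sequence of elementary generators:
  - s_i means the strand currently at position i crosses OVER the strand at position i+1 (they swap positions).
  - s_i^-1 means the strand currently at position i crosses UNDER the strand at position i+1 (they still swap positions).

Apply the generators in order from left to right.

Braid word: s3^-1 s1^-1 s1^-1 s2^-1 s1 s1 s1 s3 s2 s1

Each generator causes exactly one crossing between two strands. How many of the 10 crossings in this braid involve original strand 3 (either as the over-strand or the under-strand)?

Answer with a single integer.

Gen 1: crossing 3x4. Involves strand 3? yes. Count so far: 1
Gen 2: crossing 1x2. Involves strand 3? no. Count so far: 1
Gen 3: crossing 2x1. Involves strand 3? no. Count so far: 1
Gen 4: crossing 2x4. Involves strand 3? no. Count so far: 1
Gen 5: crossing 1x4. Involves strand 3? no. Count so far: 1
Gen 6: crossing 4x1. Involves strand 3? no. Count so far: 1
Gen 7: crossing 1x4. Involves strand 3? no. Count so far: 1
Gen 8: crossing 2x3. Involves strand 3? yes. Count so far: 2
Gen 9: crossing 1x3. Involves strand 3? yes. Count so far: 3
Gen 10: crossing 4x3. Involves strand 3? yes. Count so far: 4

Answer: 4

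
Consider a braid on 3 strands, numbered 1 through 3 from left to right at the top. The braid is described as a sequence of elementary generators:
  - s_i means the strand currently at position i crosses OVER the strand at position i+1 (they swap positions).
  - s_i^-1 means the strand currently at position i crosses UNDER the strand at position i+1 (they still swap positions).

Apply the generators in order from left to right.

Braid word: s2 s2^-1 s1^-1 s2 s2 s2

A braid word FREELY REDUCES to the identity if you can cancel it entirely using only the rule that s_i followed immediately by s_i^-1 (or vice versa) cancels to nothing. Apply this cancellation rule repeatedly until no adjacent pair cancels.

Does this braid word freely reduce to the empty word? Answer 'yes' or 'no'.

Gen 1 (s2): push. Stack: [s2]
Gen 2 (s2^-1): cancels prior s2. Stack: []
Gen 3 (s1^-1): push. Stack: [s1^-1]
Gen 4 (s2): push. Stack: [s1^-1 s2]
Gen 5 (s2): push. Stack: [s1^-1 s2 s2]
Gen 6 (s2): push. Stack: [s1^-1 s2 s2 s2]
Reduced word: s1^-1 s2 s2 s2

Answer: no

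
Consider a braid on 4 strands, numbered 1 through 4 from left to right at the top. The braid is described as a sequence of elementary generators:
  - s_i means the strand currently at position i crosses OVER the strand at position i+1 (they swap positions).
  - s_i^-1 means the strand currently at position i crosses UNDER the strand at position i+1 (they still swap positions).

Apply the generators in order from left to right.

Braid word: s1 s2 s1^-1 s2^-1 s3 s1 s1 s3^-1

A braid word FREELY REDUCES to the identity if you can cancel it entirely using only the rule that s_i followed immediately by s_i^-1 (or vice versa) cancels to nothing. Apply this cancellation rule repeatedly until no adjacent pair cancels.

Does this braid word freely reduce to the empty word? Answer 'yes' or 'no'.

Gen 1 (s1): push. Stack: [s1]
Gen 2 (s2): push. Stack: [s1 s2]
Gen 3 (s1^-1): push. Stack: [s1 s2 s1^-1]
Gen 4 (s2^-1): push. Stack: [s1 s2 s1^-1 s2^-1]
Gen 5 (s3): push. Stack: [s1 s2 s1^-1 s2^-1 s3]
Gen 6 (s1): push. Stack: [s1 s2 s1^-1 s2^-1 s3 s1]
Gen 7 (s1): push. Stack: [s1 s2 s1^-1 s2^-1 s3 s1 s1]
Gen 8 (s3^-1): push. Stack: [s1 s2 s1^-1 s2^-1 s3 s1 s1 s3^-1]
Reduced word: s1 s2 s1^-1 s2^-1 s3 s1 s1 s3^-1

Answer: no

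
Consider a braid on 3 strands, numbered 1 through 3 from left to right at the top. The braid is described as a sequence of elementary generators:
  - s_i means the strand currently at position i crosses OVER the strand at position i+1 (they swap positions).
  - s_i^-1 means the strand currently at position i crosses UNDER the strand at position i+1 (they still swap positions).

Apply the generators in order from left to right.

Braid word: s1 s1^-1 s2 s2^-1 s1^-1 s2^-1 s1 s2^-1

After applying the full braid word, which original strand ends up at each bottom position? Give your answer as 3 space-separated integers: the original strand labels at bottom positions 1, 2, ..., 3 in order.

Gen 1 (s1): strand 1 crosses over strand 2. Perm now: [2 1 3]
Gen 2 (s1^-1): strand 2 crosses under strand 1. Perm now: [1 2 3]
Gen 3 (s2): strand 2 crosses over strand 3. Perm now: [1 3 2]
Gen 4 (s2^-1): strand 3 crosses under strand 2. Perm now: [1 2 3]
Gen 5 (s1^-1): strand 1 crosses under strand 2. Perm now: [2 1 3]
Gen 6 (s2^-1): strand 1 crosses under strand 3. Perm now: [2 3 1]
Gen 7 (s1): strand 2 crosses over strand 3. Perm now: [3 2 1]
Gen 8 (s2^-1): strand 2 crosses under strand 1. Perm now: [3 1 2]

Answer: 3 1 2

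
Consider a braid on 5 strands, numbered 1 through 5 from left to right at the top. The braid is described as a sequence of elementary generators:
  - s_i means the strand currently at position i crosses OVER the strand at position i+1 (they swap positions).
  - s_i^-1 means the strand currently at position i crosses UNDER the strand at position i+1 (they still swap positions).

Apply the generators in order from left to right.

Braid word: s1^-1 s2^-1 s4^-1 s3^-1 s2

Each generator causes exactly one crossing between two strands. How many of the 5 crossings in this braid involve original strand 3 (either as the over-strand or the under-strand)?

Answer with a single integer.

Gen 1: crossing 1x2. Involves strand 3? no. Count so far: 0
Gen 2: crossing 1x3. Involves strand 3? yes. Count so far: 1
Gen 3: crossing 4x5. Involves strand 3? no. Count so far: 1
Gen 4: crossing 1x5. Involves strand 3? no. Count so far: 1
Gen 5: crossing 3x5. Involves strand 3? yes. Count so far: 2

Answer: 2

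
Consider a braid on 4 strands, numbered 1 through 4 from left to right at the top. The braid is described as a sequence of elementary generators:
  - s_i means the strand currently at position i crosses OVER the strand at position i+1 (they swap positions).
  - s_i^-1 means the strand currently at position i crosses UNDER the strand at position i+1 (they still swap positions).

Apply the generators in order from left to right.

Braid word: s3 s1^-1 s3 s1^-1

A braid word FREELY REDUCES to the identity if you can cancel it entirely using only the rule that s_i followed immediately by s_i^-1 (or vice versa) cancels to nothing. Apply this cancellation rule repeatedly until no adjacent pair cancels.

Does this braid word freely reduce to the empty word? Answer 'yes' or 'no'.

Answer: no

Derivation:
Gen 1 (s3): push. Stack: [s3]
Gen 2 (s1^-1): push. Stack: [s3 s1^-1]
Gen 3 (s3): push. Stack: [s3 s1^-1 s3]
Gen 4 (s1^-1): push. Stack: [s3 s1^-1 s3 s1^-1]
Reduced word: s3 s1^-1 s3 s1^-1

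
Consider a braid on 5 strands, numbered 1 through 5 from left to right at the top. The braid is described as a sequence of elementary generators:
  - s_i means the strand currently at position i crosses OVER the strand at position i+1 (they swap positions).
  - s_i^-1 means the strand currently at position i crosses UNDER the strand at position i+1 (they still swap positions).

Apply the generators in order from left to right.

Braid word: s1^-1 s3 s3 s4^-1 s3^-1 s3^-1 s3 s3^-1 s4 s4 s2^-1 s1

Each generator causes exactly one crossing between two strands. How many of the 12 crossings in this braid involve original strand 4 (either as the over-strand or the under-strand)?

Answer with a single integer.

Answer: 5

Derivation:
Gen 1: crossing 1x2. Involves strand 4? no. Count so far: 0
Gen 2: crossing 3x4. Involves strand 4? yes. Count so far: 1
Gen 3: crossing 4x3. Involves strand 4? yes. Count so far: 2
Gen 4: crossing 4x5. Involves strand 4? yes. Count so far: 3
Gen 5: crossing 3x5. Involves strand 4? no. Count so far: 3
Gen 6: crossing 5x3. Involves strand 4? no. Count so far: 3
Gen 7: crossing 3x5. Involves strand 4? no. Count so far: 3
Gen 8: crossing 5x3. Involves strand 4? no. Count so far: 3
Gen 9: crossing 5x4. Involves strand 4? yes. Count so far: 4
Gen 10: crossing 4x5. Involves strand 4? yes. Count so far: 5
Gen 11: crossing 1x3. Involves strand 4? no. Count so far: 5
Gen 12: crossing 2x3. Involves strand 4? no. Count so far: 5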